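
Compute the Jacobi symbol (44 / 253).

Pull out 2^2: since 253 ≡ 5 (mod 8), (2/253) = -1, so (2/253)^2 = +1.
Reciprocity: 11 ≡ 3 and 253 ≡ 1 (mod 4), so (11/253) = +(253/11).
Reduce top mod 11: now compute (0/11).
Top reduces to 0: gcd > 1, so the symbol is 0.

0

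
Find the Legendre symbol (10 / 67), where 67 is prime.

Pull out 2: since 67 ≡ 3 (mod 8), (2/67) = -1.
Reciprocity: 5 ≡ 1 and 67 ≡ 3 (mod 4), so (5/67) = +(67/5).
Reduce top mod 5: now compute (2/5).
Pull out 2: since 5 ≡ 5 (mod 8), (2/5) = -1.
Reached (1/5) = 1. Collecting the sign flips along the way, the symbol is +1.

1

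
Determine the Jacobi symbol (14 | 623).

Pull out 2: since 623 ≡ 7 (mod 8), (2/623) = +1.
Reciprocity: 7 ≡ 3 and 623 ≡ 3 (mod 4), so (7/623) = −(623/7).
Reduce top mod 7: now compute (0/7).
Top reduces to 0: gcd > 1, so the symbol is 0.

0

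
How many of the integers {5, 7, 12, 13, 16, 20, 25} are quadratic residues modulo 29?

6

(5/29) = +1 → QR.
(7/29) = +1 → QR.
(12/29) = -1 → non-residue.
(13/29) = +1 → QR.
(16/29) = +1 → QR.
(20/29) = +1 → QR.
(25/29) = +1 → QR.
Total quadratic residues among the 7: 6.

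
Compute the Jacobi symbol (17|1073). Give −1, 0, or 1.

1

Reciprocity: 17 ≡ 1 and 1073 ≡ 1 (mod 4), so (17/1073) = +(1073/17).
Reduce top mod 17: now compute (2/17).
Pull out 2: since 17 ≡ 1 (mod 8), (2/17) = +1.
Reached (1/17) = 1. Collecting the sign flips along the way, the symbol is +1.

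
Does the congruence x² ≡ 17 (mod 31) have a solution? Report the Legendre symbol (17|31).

Euler's criterion: (17/31) ≡ 17^15 (mod 31).
17^2 ≡ 10 (mod 31)
17^4 ≡ 7 (mod 31)
17^8 ≡ 18 (mod 31)
17^15 = 17^(8+4+2+1) ≡ 30 (mod 31).
Result is 30 ≡ −1, so (17/31) = −1.

-1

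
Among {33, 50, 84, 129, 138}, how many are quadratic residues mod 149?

2

(33/149) = +1 → QR.
(50/149) = -1 → non-residue.
(84/149) = -1 → non-residue.
(129/149) = +1 → QR.
(138/149) = -1 → non-residue.
Total quadratic residues among the 5: 2.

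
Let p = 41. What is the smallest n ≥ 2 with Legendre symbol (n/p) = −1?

3

(2/41) = +1, so 2 is a residue.
(3/41) = −1, so 3 is the smallest positive non-residue mod 41.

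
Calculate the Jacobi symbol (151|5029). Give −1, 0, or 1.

Reciprocity: 151 ≡ 3 and 5029 ≡ 1 (mod 4), so (151/5029) = +(5029/151).
Reduce top mod 151: now compute (46/151).
Pull out 2: since 151 ≡ 7 (mod 8), (2/151) = +1.
Reciprocity: 23 ≡ 3 and 151 ≡ 3 (mod 4), so (23/151) = −(151/23).
Reduce top mod 23: now compute (13/23).
Reciprocity: 13 ≡ 1 and 23 ≡ 3 (mod 4), so (13/23) = +(23/13).
Reduce top mod 13: now compute (10/13).
Pull out 2: since 13 ≡ 5 (mod 8), (2/13) = -1.
Reciprocity: 5 ≡ 1 and 13 ≡ 1 (mod 4), so (5/13) = +(13/5).
Reduce top mod 5: now compute (3/5).
Reciprocity: 3 ≡ 3 and 5 ≡ 1 (mod 4), so (3/5) = +(5/3).
Reduce top mod 3: now compute (2/3).
Pull out 2: since 3 ≡ 3 (mod 8), (2/3) = -1.
Reached (1/3) = 1. Collecting the sign flips along the way, the symbol is -1.

-1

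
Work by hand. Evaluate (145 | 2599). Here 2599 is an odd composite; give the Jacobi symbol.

-1

Reciprocity: 145 ≡ 1 and 2599 ≡ 3 (mod 4), so (145/2599) = +(2599/145).
Reduce top mod 145: now compute (134/145).
Pull out 2: since 145 ≡ 1 (mod 8), (2/145) = +1.
Reciprocity: 67 ≡ 3 and 145 ≡ 1 (mod 4), so (67/145) = +(145/67).
Reduce top mod 67: now compute (11/67).
Reciprocity: 11 ≡ 3 and 67 ≡ 3 (mod 4), so (11/67) = −(67/11).
Reduce top mod 11: now compute (1/11).
Reached (1/11) = 1. Collecting the sign flips along the way, the symbol is -1.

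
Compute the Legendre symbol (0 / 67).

0

Top reduces to 0: gcd > 1, so the symbol is 0.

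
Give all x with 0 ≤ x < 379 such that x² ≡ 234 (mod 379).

Since 379 ≡ 3 (mod 4), a square root of 234 is 234^((379+1)/4) = 234^95 mod 379.
Repeated squaring: 234^2≡180, 234^4≡185, 234^8≡115, 234^16≡339, 234^32≡84, 234^64≡234 (mod 379).
234^95 = 234^(64+16+8+4+2+1) ≡ 84 (mod 379).
Check: 84² = 7056 ≡ 234 (mod 379). The two roots are 84 and 295.

84, 295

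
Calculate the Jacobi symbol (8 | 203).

-1

Pull out 2^3: since 203 ≡ 3 (mod 8), (2/203) = -1, so (2/203)^3 = -1.
Reached (1/203) = 1. Collecting the sign flips along the way, the symbol is -1.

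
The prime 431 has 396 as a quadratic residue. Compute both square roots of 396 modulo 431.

62, 369

Since 431 ≡ 3 (mod 4), a square root of 396 is 396^((431+1)/4) = 396^108 mod 431.
Repeated squaring: 396^2≡363, 396^4≡314, 396^8≡328, 396^16≡265, 396^32≡403, 396^64≡353 (mod 431).
396^108 = 396^(64+32+8+4) ≡ 369 (mod 431).
Check: 369² = 136161 ≡ 396 (mod 431). The two roots are 62 and 369.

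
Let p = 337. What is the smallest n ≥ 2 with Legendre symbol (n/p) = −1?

(2/337) = +1, so 2 is a residue.
(3/337) = +1, so 3 is a residue.
(4/337) = +1, so 4 is a residue.
(5/337) = −1, so 5 is the smallest positive non-residue mod 337.

5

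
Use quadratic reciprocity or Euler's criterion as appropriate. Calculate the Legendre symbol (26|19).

1

Euler's criterion: (26/19) ≡ 7^9 (mod 19).
7^2 ≡ 11 (mod 19)
7^4 ≡ 7 (mod 19)
7^8 ≡ 11 (mod 19)
7^9 = 7^(8+1) ≡ 1 (mod 19).
Result is 1, so (26/19) = 1.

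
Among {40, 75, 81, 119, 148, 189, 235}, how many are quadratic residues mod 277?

(40/277) = +1 → QR.
(75/277) = +1 → QR.
(81/277) = +1 → QR.
(119/277) = -1 → non-residue.
(148/277) = -1 → non-residue.
(189/277) = +1 → QR.
(235/277) = -1 → non-residue.
Total quadratic residues among the 7: 4.

4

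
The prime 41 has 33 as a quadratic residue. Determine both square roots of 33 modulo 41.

19, 22

41 ≡ 1 (mod 4), so we find a root by search.
Trying successive values, 19² = 361 ≡ 33 (mod 41). The other root is 41 − 19 = 22.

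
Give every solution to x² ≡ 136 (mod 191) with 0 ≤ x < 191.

30, 161

Since 191 ≡ 3 (mod 4), a square root of 136 is 136^((191+1)/4) = 136^48 mod 191.
Repeated squaring: 136^2≡160, 136^4≡6, 136^8≡36, 136^16≡150, 136^32≡153 (mod 191).
136^48 = 136^(32+16) ≡ 30 (mod 191).
Check: 30² = 900 ≡ 136 (mod 191). The two roots are 30 and 161.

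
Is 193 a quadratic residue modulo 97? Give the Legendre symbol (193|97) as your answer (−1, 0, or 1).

1

First reduce: 193 ≡ 96 (mod 97).
Pull out 2^5: since 97 ≡ 1 (mod 8), (2/97) = +1, so (2/97)^5 = +1.
Reciprocity: 3 ≡ 3 and 97 ≡ 1 (mod 4), so (3/97) = +(97/3).
Reduce top mod 3: now compute (1/3).
Reached (1/3) = 1. Collecting the sign flips along the way, the symbol is +1.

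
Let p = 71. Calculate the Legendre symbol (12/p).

1

Euler's criterion: (12/71) ≡ 12^35 (mod 71).
12^2 ≡ 2 (mod 71)
12^4 ≡ 4 (mod 71)
12^8 ≡ 16 (mod 71)
12^16 ≡ 43 (mod 71)
12^32 ≡ 3 (mod 71)
12^35 = 12^(32+2+1) ≡ 1 (mod 71).
Result is 1, so (12/71) = 1.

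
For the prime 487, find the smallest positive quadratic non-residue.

3

(2/487) = +1, so 2 is a residue.
(3/487) = −1, so 3 is the smallest positive non-residue mod 487.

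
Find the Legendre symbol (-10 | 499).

1

Euler's criterion: (-10/499) ≡ 489^249 (mod 499).
489^2 ≡ 100 (mod 499)
489^4 ≡ 20 (mod 499)
489^8 ≡ 400 (mod 499)
489^16 ≡ 320 (mod 499)
489^32 ≡ 105 (mod 499)
489^64 ≡ 47 (mod 499)
489^128 ≡ 213 (mod 499)
489^249 = 489^(128+64+32+16+8+1) ≡ 1 (mod 499).
Result is 1, so (-10/499) = 1.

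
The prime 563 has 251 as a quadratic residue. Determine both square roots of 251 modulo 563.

Since 563 ≡ 3 (mod 4), a square root of 251 is 251^((563+1)/4) = 251^141 mod 563.
Repeated squaring: 251^2≡508, 251^4≡210, 251^8≡186, 251^16≡253, 251^32≡390, 251^64≡90, 251^128≡218 (mod 563).
251^141 = 251^(128+8+4+1) ≡ 271 (mod 563).
Check: 271² = 73441 ≡ 251 (mod 563). The two roots are 271 and 292.

271, 292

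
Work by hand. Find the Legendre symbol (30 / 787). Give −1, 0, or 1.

-1

Euler's criterion: (30/787) ≡ 30^393 (mod 787).
30^2 ≡ 113 (mod 787)
30^4 ≡ 177 (mod 787)
30^8 ≡ 636 (mod 787)
30^16 ≡ 765 (mod 787)
30^32 ≡ 484 (mod 787)
30^64 ≡ 517 (mod 787)
30^128 ≡ 496 (mod 787)
30^256 ≡ 472 (mod 787)
30^393 = 30^(256+128+8+1) ≡ 786 (mod 787).
Result is 786 ≡ −1, so (30/787) = −1.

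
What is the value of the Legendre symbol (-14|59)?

First reduce: -14 ≡ 45 (mod 59).
Reciprocity: 45 ≡ 1 and 59 ≡ 3 (mod 4), so (45/59) = +(59/45).
Reduce top mod 45: now compute (14/45).
Pull out 2: since 45 ≡ 5 (mod 8), (2/45) = -1.
Reciprocity: 7 ≡ 3 and 45 ≡ 1 (mod 4), so (7/45) = +(45/7).
Reduce top mod 7: now compute (3/7).
Reciprocity: 3 ≡ 3 and 7 ≡ 3 (mod 4), so (3/7) = −(7/3).
Reduce top mod 3: now compute (1/3).
Reached (1/3) = 1. Collecting the sign flips along the way, the symbol is +1.

1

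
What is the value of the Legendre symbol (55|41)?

-1

First reduce: 55 ≡ 14 (mod 41).
Pull out 2: since 41 ≡ 1 (mod 8), (2/41) = +1.
Reciprocity: 7 ≡ 3 and 41 ≡ 1 (mod 4), so (7/41) = +(41/7).
Reduce top mod 7: now compute (6/7).
Pull out 2: since 7 ≡ 7 (mod 8), (2/7) = +1.
Reciprocity: 3 ≡ 3 and 7 ≡ 3 (mod 4), so (3/7) = −(7/3).
Reduce top mod 3: now compute (1/3).
Reached (1/3) = 1. Collecting the sign flips along the way, the symbol is -1.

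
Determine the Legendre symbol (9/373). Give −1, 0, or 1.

Reciprocity: 9 ≡ 1 and 373 ≡ 1 (mod 4), so (9/373) = +(373/9).
Reduce top mod 9: now compute (4/9).
Pull out 2^2: since 9 ≡ 1 (mod 8), (2/9) = +1, so (2/9)^2 = +1.
Reached (1/9) = 1. Collecting the sign flips along the way, the symbol is +1.

1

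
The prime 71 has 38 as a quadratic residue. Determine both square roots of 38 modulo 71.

Since 71 ≡ 3 (mod 4), a square root of 38 is 38^((71+1)/4) = 38^18 mod 71.
Repeated squaring: 38^2≡24, 38^4≡8, 38^8≡64, 38^16≡49 (mod 71).
38^18 = 38^(16+2) ≡ 40 (mod 71).
Check: 40² = 1600 ≡ 38 (mod 71). The two roots are 31 and 40.

31, 40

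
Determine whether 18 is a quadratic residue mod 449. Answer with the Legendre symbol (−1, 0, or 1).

1

Pull out 2: since 449 ≡ 1 (mod 8), (2/449) = +1.
Reciprocity: 9 ≡ 1 and 449 ≡ 1 (mod 4), so (9/449) = +(449/9).
Reduce top mod 9: now compute (8/9).
Pull out 2^3: since 9 ≡ 1 (mod 8), (2/9) = +1, so (2/9)^3 = +1.
Reached (1/9) = 1. Collecting the sign flips along the way, the symbol is +1.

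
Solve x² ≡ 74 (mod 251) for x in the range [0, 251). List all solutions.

Since 251 ≡ 3 (mod 4), a square root of 74 is 74^((251+1)/4) = 74^63 mod 251.
Repeated squaring: 74^2≡205, 74^4≡108, 74^8≡118, 74^16≡119, 74^32≡105 (mod 251).
74^63 = 74^(32+16+8+4+2+1) ≡ 227 (mod 251).
Check: 227² = 51529 ≡ 74 (mod 251). The two roots are 24 and 227.

24, 227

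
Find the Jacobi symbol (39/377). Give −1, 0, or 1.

Reciprocity: 39 ≡ 3 and 377 ≡ 1 (mod 4), so (39/377) = +(377/39).
Reduce top mod 39: now compute (26/39).
Pull out 2: since 39 ≡ 7 (mod 8), (2/39) = +1.
Reciprocity: 13 ≡ 1 and 39 ≡ 3 (mod 4), so (13/39) = +(39/13).
Reduce top mod 13: now compute (0/13).
Top reduces to 0: gcd > 1, so the symbol is 0.

0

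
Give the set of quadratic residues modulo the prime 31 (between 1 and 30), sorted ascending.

Square k = 1,…,15 (k and 31−k give the same square):
1²=1, 2²=4, 3²=9, 4²=16, 5²=25, 6²≡5, 7²≡18, 8²≡2, 9²≡19, 10²≡7, 11²≡28, 12²≡20, 13²≡14, 14²≡10, 15²≡8 (mod 31).
So the quadratic residues mod 31 are {1, 2, 4, 5, 7, 8, 9, 10, 14, 16, 18, 19, 20, 25, 28}.

1 2 4 5 7 8 9 10 14 16 18 19 20 25 28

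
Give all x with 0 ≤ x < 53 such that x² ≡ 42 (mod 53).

53 ≡ 1 (mod 4), so we find a root by search.
Trying successive values, 25² = 625 ≡ 42 (mod 53). The other root is 53 − 25 = 28.

25, 28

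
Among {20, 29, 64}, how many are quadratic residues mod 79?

(20/79) = +1 → QR.
(29/79) = -1 → non-residue.
(64/79) = +1 → QR.
Total quadratic residues among the 3: 2.

2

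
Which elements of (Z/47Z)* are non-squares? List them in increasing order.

5 10 11 13 15 19 20 22 23 26 29 30 31 33 35 38 39 40 41 43 44 45 46

Square k = 1,…,23 (k and 47−k give the same square):
1²=1, 2²=4, 3²=9, 4²=16, 5²=25, 6²=36, 7²≡2, 8²≡17, 9²≡34, 10²≡6, 11²≡27, 12²≡3, 13²≡28, 14²≡8, 15²≡37, 16²≡21, 17²≡7, 18²≡42, 19²≡32, 20²≡24, 21²≡18, 22²≡14, 23²≡12 (mod 47).
The residues are {1, 2, 3, 4, 6, 7, 8, 9, 12, 14, 16, 17, 18, 21, 24, 25, 27, 28, 32, 34, 36, 37, 42}; the non-residues are the remaining 23 nonzero classes.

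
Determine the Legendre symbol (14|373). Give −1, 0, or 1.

Euler's criterion: (14/373) ≡ 14^186 (mod 373).
14^2 ≡ 196 (mod 373)
14^4 ≡ 370 (mod 373)
14^8 ≡ 9 (mod 373)
14^16 ≡ 81 (mod 373)
14^32 ≡ 220 (mod 373)
14^64 ≡ 283 (mod 373)
14^128 ≡ 267 (mod 373)
14^186 = 14^(128+32+16+8+2) ≡ 372 (mod 373).
Result is 372 ≡ −1, so (14/373) = −1.

-1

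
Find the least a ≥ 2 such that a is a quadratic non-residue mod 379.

2

(2/379) = −1, so 2 is the smallest positive non-residue mod 379.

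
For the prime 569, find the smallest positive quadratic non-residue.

(2/569) = +1, so 2 is a residue.
(3/569) = −1, so 3 is the smallest positive non-residue mod 569.

3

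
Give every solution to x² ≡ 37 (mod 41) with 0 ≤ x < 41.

41 ≡ 1 (mod 4), so we find a root by search.
Trying successive values, 18² = 324 ≡ 37 (mod 41). The other root is 41 − 18 = 23.

18, 23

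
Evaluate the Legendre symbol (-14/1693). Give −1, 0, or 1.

First reduce: -14 ≡ 1679 (mod 1693).
Reciprocity: 1679 ≡ 3 and 1693 ≡ 1 (mod 4), so (1679/1693) = +(1693/1679).
Reduce top mod 1679: now compute (14/1679).
Pull out 2: since 1679 ≡ 7 (mod 8), (2/1679) = +1.
Reciprocity: 7 ≡ 3 and 1679 ≡ 3 (mod 4), so (7/1679) = −(1679/7).
Reduce top mod 7: now compute (6/7).
Pull out 2: since 7 ≡ 7 (mod 8), (2/7) = +1.
Reciprocity: 3 ≡ 3 and 7 ≡ 3 (mod 4), so (3/7) = −(7/3).
Reduce top mod 3: now compute (1/3).
Reached (1/3) = 1. Collecting the sign flips along the way, the symbol is +1.

1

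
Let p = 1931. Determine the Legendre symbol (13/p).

Reciprocity: 13 ≡ 1 and 1931 ≡ 3 (mod 4), so (13/1931) = +(1931/13).
Reduce top mod 13: now compute (7/13).
Reciprocity: 7 ≡ 3 and 13 ≡ 1 (mod 4), so (7/13) = +(13/7).
Reduce top mod 7: now compute (6/7).
Pull out 2: since 7 ≡ 7 (mod 8), (2/7) = +1.
Reciprocity: 3 ≡ 3 and 7 ≡ 3 (mod 4), so (3/7) = −(7/3).
Reduce top mod 3: now compute (1/3).
Reached (1/3) = 1. Collecting the sign flips along the way, the symbol is -1.

-1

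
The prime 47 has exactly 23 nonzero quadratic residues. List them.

1,2,3,4,6,7,8,9,12,14,16,17,18,21,24,25,27,28,32,34,36,37,42

Square k = 1,…,23 (k and 47−k give the same square):
1²=1, 2²=4, 3²=9, 4²=16, 5²=25, 6²=36, 7²≡2, 8²≡17, 9²≡34, 10²≡6, 11²≡27, 12²≡3, 13²≡28, 14²≡8, 15²≡37, 16²≡21, 17²≡7, 18²≡42, 19²≡32, 20²≡24, 21²≡18, 22²≡14, 23²≡12 (mod 47).
So the quadratic residues mod 47 are {1, 2, 3, 4, 6, 7, 8, 9, 12, 14, 16, 17, 18, 21, 24, 25, 27, 28, 32, 34, 36, 37, 42}.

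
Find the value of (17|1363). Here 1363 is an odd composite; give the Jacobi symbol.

-1

Reciprocity: 17 ≡ 1 and 1363 ≡ 3 (mod 4), so (17/1363) = +(1363/17).
Reduce top mod 17: now compute (3/17).
Reciprocity: 3 ≡ 3 and 17 ≡ 1 (mod 4), so (3/17) = +(17/3).
Reduce top mod 3: now compute (2/3).
Pull out 2: since 3 ≡ 3 (mod 8), (2/3) = -1.
Reached (1/3) = 1. Collecting the sign flips along the way, the symbol is -1.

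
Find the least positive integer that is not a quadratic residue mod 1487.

(2/1487) = +1, so 2 is a residue.
(3/1487) = +1, so 3 is a residue.
(4/1487) = +1, so 4 is a residue.
(5/1487) = −1, so 5 is the smallest positive non-residue mod 1487.

5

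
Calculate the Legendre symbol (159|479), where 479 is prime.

Reciprocity: 159 ≡ 3 and 479 ≡ 3 (mod 4), so (159/479) = −(479/159).
Reduce top mod 159: now compute (2/159).
Pull out 2: since 159 ≡ 7 (mod 8), (2/159) = +1.
Reached (1/159) = 1. Collecting the sign flips along the way, the symbol is -1.

-1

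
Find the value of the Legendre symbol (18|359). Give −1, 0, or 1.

Pull out 2: since 359 ≡ 7 (mod 8), (2/359) = +1.
Reciprocity: 9 ≡ 1 and 359 ≡ 3 (mod 4), so (9/359) = +(359/9).
Reduce top mod 9: now compute (8/9).
Pull out 2^3: since 9 ≡ 1 (mod 8), (2/9) = +1, so (2/9)^3 = +1.
Reached (1/9) = 1. Collecting the sign flips along the way, the symbol is +1.

1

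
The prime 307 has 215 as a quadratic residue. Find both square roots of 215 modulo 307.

Since 307 ≡ 3 (mod 4), a square root of 215 is 215^((307+1)/4) = 215^77 mod 307.
Repeated squaring: 215^2≡175, 215^4≡232, 215^8≡99, 215^16≡284, 215^32≡222, 215^64≡164 (mod 307).
215^77 = 215^(64+8+4+1) ≡ 109 (mod 307).
Check: 109² = 11881 ≡ 215 (mod 307). The two roots are 109 and 198.

109, 198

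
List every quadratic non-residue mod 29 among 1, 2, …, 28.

2 3 8 10 11 12 14 15 17 18 19 21 26 27

Square k = 1,…,14 (k and 29−k give the same square):
1²=1, 2²=4, 3²=9, 4²=16, 5²=25, 6²≡7, 7²≡20, 8²≡6, 9²≡23, 10²≡13, 11²≡5, 12²≡28, 13²≡24, 14²≡22 (mod 29).
The residues are {1, 4, 5, 6, 7, 9, 13, 16, 20, 22, 23, 24, 25, 28}; the non-residues are the remaining 14 nonzero classes.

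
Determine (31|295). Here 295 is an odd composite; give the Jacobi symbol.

-1

Reciprocity: 31 ≡ 3 and 295 ≡ 3 (mod 4), so (31/295) = −(295/31).
Reduce top mod 31: now compute (16/31).
Pull out 2^4: since 31 ≡ 7 (mod 8), (2/31) = +1, so (2/31)^4 = +1.
Reached (1/31) = 1. Collecting the sign flips along the way, the symbol is -1.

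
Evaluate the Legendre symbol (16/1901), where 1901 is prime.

1

Pull out 2^4: since 1901 ≡ 5 (mod 8), (2/1901) = -1, so (2/1901)^4 = +1.
Reached (1/1901) = 1. Collecting the sign flips along the way, the symbol is +1.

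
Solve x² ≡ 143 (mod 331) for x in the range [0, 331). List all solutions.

102, 229

Since 331 ≡ 3 (mod 4), a square root of 143 is 143^((331+1)/4) = 143^83 mod 331.
Repeated squaring: 143^2≡258, 143^4≡33, 143^8≡96, 143^16≡279, 143^32≡56, 143^64≡157 (mod 331).
143^83 = 143^(64+16+2+1) ≡ 102 (mod 331).
Check: 102² = 10404 ≡ 143 (mod 331). The two roots are 102 and 229.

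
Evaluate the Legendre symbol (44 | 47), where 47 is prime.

-1

Euler's criterion: (44/47) ≡ 44^23 (mod 47).
44^2 ≡ 9 (mod 47)
44^4 ≡ 34 (mod 47)
44^8 ≡ 28 (mod 47)
44^16 ≡ 32 (mod 47)
44^23 = 44^(16+4+2+1) ≡ 46 (mod 47).
Result is 46 ≡ −1, so (44/47) = −1.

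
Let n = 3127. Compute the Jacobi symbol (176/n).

-1

Pull out 2^4: since 3127 ≡ 7 (mod 8), (2/3127) = +1, so (2/3127)^4 = +1.
Reciprocity: 11 ≡ 3 and 3127 ≡ 3 (mod 4), so (11/3127) = −(3127/11).
Reduce top mod 11: now compute (3/11).
Reciprocity: 3 ≡ 3 and 11 ≡ 3 (mod 4), so (3/11) = −(11/3).
Reduce top mod 3: now compute (2/3).
Pull out 2: since 3 ≡ 3 (mod 8), (2/3) = -1.
Reached (1/3) = 1. Collecting the sign flips along the way, the symbol is -1.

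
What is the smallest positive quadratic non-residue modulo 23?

5

(2/23) = +1, so 2 is a residue.
(3/23) = +1, so 3 is a residue.
(4/23) = +1, so 4 is a residue.
(5/23) = −1, so 5 is the smallest positive non-residue mod 23.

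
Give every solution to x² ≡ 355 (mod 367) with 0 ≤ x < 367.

33, 334

Since 367 ≡ 3 (mod 4), a square root of 355 is 355^((367+1)/4) = 355^92 mod 367.
Repeated squaring: 355^2≡144, 355^4≡184, 355^8≡92, 355^16≡23, 355^32≡162, 355^64≡187 (mod 367).
355^92 = 355^(64+16+8+4) ≡ 33 (mod 367).
Check: 33² = 1089 ≡ 355 (mod 367). The two roots are 33 and 334.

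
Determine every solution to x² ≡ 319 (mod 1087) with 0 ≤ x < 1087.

456, 631

Since 1087 ≡ 3 (mod 4), a square root of 319 is 319^((1087+1)/4) = 319^272 mod 1087.
Repeated squaring: 319^2≡670, 319^4≡1056, 319^8≡961, 319^16≡658, 319^32≡338, 319^64≡109, 319^128≡1011, 319^256≡341 (mod 1087).
319^272 = 319^(256+16) ≡ 456 (mod 1087).
Check: 456² = 207936 ≡ 319 (mod 1087). The two roots are 456 and 631.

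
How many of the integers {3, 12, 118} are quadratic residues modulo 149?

1

(3/149) = -1 → non-residue.
(12/149) = -1 → non-residue.
(118/149) = +1 → QR.
Total quadratic residues among the 3: 1.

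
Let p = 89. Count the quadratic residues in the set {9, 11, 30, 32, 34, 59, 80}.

5

(9/89) = +1 → QR.
(11/89) = +1 → QR.
(30/89) = -1 → non-residue.
(32/89) = +1 → QR.
(34/89) = +1 → QR.
(59/89) = -1 → non-residue.
(80/89) = +1 → QR.
Total quadratic residues among the 7: 5.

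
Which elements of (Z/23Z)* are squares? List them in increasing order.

Square k = 1,…,11 (k and 23−k give the same square):
1²=1, 2²=4, 3²=9, 4²=16, 5²≡2, 6²≡13, 7²≡3, 8²≡18, 9²≡12, 10²≡8, 11²≡6 (mod 23).
So the quadratic residues mod 23 are {1, 2, 3, 4, 6, 8, 9, 12, 13, 16, 18}.

1,2,3,4,6,8,9,12,13,16,18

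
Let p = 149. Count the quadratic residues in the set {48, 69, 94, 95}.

2

(48/149) = -1 → non-residue.
(69/149) = +1 → QR.
(94/149) = -1 → non-residue.
(95/149) = +1 → QR.
Total quadratic residues among the 4: 2.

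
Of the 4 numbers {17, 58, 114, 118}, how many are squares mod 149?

3

(17/149) = +1 → QR.
(58/149) = -1 → non-residue.
(114/149) = +1 → QR.
(118/149) = +1 → QR.
Total quadratic residues among the 4: 3.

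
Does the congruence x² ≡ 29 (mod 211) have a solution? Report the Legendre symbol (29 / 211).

Reciprocity: 29 ≡ 1 and 211 ≡ 3 (mod 4), so (29/211) = +(211/29).
Reduce top mod 29: now compute (8/29).
Pull out 2^3: since 29 ≡ 5 (mod 8), (2/29) = -1, so (2/29)^3 = -1.
Reached (1/29) = 1. Collecting the sign flips along the way, the symbol is -1.

-1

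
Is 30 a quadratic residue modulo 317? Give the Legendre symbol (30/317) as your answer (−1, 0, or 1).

Pull out 2: since 317 ≡ 5 (mod 8), (2/317) = -1.
Reciprocity: 15 ≡ 3 and 317 ≡ 1 (mod 4), so (15/317) = +(317/15).
Reduce top mod 15: now compute (2/15).
Pull out 2: since 15 ≡ 7 (mod 8), (2/15) = +1.
Reached (1/15) = 1. Collecting the sign flips along the way, the symbol is -1.

-1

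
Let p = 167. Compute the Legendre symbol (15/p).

-1

Euler's criterion: (15/167) ≡ 15^83 (mod 167).
15^2 ≡ 58 (mod 167)
15^4 ≡ 24 (mod 167)
15^8 ≡ 75 (mod 167)
15^16 ≡ 114 (mod 167)
15^32 ≡ 137 (mod 167)
15^64 ≡ 65 (mod 167)
15^83 = 15^(64+16+2+1) ≡ 166 (mod 167).
Result is 166 ≡ −1, so (15/167) = −1.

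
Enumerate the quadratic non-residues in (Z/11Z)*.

Square k = 1,…,5 (k and 11−k give the same square):
1²=1, 2²=4, 3²=9, 4²≡5, 5²≡3 (mod 11).
The residues are {1, 3, 4, 5, 9}; the non-residues are the remaining 5 nonzero classes.

2,6,7,8,10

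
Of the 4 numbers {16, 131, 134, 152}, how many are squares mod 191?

2

(16/191) = +1 → QR.
(131/191) = -1 → non-residue.
(134/191) = +1 → QR.
(152/191) = -1 → non-residue.
Total quadratic residues among the 4: 2.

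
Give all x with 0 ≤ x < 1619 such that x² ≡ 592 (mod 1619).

Since 1619 ≡ 3 (mod 4), a square root of 592 is 592^((1619+1)/4) = 592^405 mod 1619.
Repeated squaring: 592^2≡760, 592^4≡1236, 592^8≡979, 592^16≡1612, 592^32≡49, 592^64≡782, 592^128≡1161, 592^256≡913 (mod 1619).
592^405 = 592^(256+128+16+4+1) ≡ 767 (mod 1619).
Check: 767² = 588289 ≡ 592 (mod 1619). The two roots are 767 and 852.

767, 852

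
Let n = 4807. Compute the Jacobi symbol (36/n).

Pull out 2^2: since 4807 ≡ 7 (mod 8), (2/4807) = +1, so (2/4807)^2 = +1.
Reciprocity: 9 ≡ 1 and 4807 ≡ 3 (mod 4), so (9/4807) = +(4807/9).
Reduce top mod 9: now compute (1/9).
Reached (1/9) = 1. Collecting the sign flips along the way, the symbol is +1.

1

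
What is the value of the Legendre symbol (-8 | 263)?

First reduce: -8 ≡ 255 (mod 263).
Reciprocity: 255 ≡ 3 and 263 ≡ 3 (mod 4), so (255/263) = −(263/255).
Reduce top mod 255: now compute (8/255).
Pull out 2^3: since 255 ≡ 7 (mod 8), (2/255) = +1, so (2/255)^3 = +1.
Reached (1/255) = 1. Collecting the sign flips along the way, the symbol is -1.

-1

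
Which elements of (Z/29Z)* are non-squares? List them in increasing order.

Square k = 1,…,14 (k and 29−k give the same square):
1²=1, 2²=4, 3²=9, 4²=16, 5²=25, 6²≡7, 7²≡20, 8²≡6, 9²≡23, 10²≡13, 11²≡5, 12²≡28, 13²≡24, 14²≡22 (mod 29).
The residues are {1, 4, 5, 6, 7, 9, 13, 16, 20, 22, 23, 24, 25, 28}; the non-residues are the remaining 14 nonzero classes.

2,3,8,10,11,12,14,15,17,18,19,21,26,27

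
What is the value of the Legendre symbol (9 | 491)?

Euler's criterion: (9/491) ≡ 9^245 (mod 491).
9^2 ≡ 81 (mod 491)
9^4 ≡ 178 (mod 491)
9^8 ≡ 260 (mod 491)
9^16 ≡ 333 (mod 491)
9^32 ≡ 414 (mod 491)
9^64 ≡ 37 (mod 491)
9^128 ≡ 387 (mod 491)
9^245 = 9^(128+64+32+16+4+1) ≡ 1 (mod 491).
Result is 1, so (9/491) = 1.

1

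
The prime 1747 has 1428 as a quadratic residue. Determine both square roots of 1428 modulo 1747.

515, 1232

Since 1747 ≡ 3 (mod 4), a square root of 1428 is 1428^((1747+1)/4) = 1428^437 mod 1747.
Repeated squaring: 1428^2≡435, 1428^4≡549, 1428^8≡917, 1428^16≡582, 1428^32≡1553, 1428^64≡949, 1428^128≡896, 1428^256≡943 (mod 1747).
1428^437 = 1428^(256+128+32+16+4+1) ≡ 1232 (mod 1747).
Check: 1232² = 1517824 ≡ 1428 (mod 1747). The two roots are 515 and 1232.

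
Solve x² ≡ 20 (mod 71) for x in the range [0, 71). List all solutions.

34, 37

Since 71 ≡ 3 (mod 4), a square root of 20 is 20^((71+1)/4) = 20^18 mod 71.
Repeated squaring: 20^2≡45, 20^4≡37, 20^8≡20, 20^16≡45 (mod 71).
20^18 = 20^(16+2) ≡ 37 (mod 71).
Check: 37² = 1369 ≡ 20 (mod 71). The two roots are 34 and 37.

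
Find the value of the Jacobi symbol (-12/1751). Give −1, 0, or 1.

-1

First reduce: -12 ≡ 1739 (mod 1751).
Reciprocity: 1739 ≡ 3 and 1751 ≡ 3 (mod 4), so (1739/1751) = −(1751/1739).
Reduce top mod 1739: now compute (12/1739).
Pull out 2^2: since 1739 ≡ 3 (mod 8), (2/1739) = -1, so (2/1739)^2 = +1.
Reciprocity: 3 ≡ 3 and 1739 ≡ 3 (mod 4), so (3/1739) = −(1739/3).
Reduce top mod 3: now compute (2/3).
Pull out 2: since 3 ≡ 3 (mod 8), (2/3) = -1.
Reached (1/3) = 1. Collecting the sign flips along the way, the symbol is -1.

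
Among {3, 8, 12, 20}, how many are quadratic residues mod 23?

(3/23) = +1 → QR.
(8/23) = +1 → QR.
(12/23) = +1 → QR.
(20/23) = -1 → non-residue.
Total quadratic residues among the 4: 3.

3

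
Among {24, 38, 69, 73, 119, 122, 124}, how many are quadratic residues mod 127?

5

(24/127) = -1 → non-residue.
(38/127) = +1 → QR.
(69/127) = +1 → QR.
(73/127) = +1 → QR.
(119/127) = -1 → non-residue.
(122/127) = +1 → QR.
(124/127) = +1 → QR.
Total quadratic residues among the 7: 5.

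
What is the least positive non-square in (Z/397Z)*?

2

(2/397) = −1, so 2 is the smallest positive non-residue mod 397.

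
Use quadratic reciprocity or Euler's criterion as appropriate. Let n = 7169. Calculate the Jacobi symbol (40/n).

Pull out 2^3: since 7169 ≡ 1 (mod 8), (2/7169) = +1, so (2/7169)^3 = +1.
Reciprocity: 5 ≡ 1 and 7169 ≡ 1 (mod 4), so (5/7169) = +(7169/5).
Reduce top mod 5: now compute (4/5).
Pull out 2^2: since 5 ≡ 5 (mod 8), (2/5) = -1, so (2/5)^2 = +1.
Reached (1/5) = 1. Collecting the sign flips along the way, the symbol is +1.

1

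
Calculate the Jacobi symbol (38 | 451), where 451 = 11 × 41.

Pull out 2: since 451 ≡ 3 (mod 8), (2/451) = -1.
Reciprocity: 19 ≡ 3 and 451 ≡ 3 (mod 4), so (19/451) = −(451/19).
Reduce top mod 19: now compute (14/19).
Pull out 2: since 19 ≡ 3 (mod 8), (2/19) = -1.
Reciprocity: 7 ≡ 3 and 19 ≡ 3 (mod 4), so (7/19) = −(19/7).
Reduce top mod 7: now compute (5/7).
Reciprocity: 5 ≡ 1 and 7 ≡ 3 (mod 4), so (5/7) = +(7/5).
Reduce top mod 5: now compute (2/5).
Pull out 2: since 5 ≡ 5 (mod 8), (2/5) = -1.
Reached (1/5) = 1. Collecting the sign flips along the way, the symbol is -1.

-1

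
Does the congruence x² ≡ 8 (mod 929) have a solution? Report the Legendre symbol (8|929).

1

Pull out 2^3: since 929 ≡ 1 (mod 8), (2/929) = +1, so (2/929)^3 = +1.
Reached (1/929) = 1. Collecting the sign flips along the way, the symbol is +1.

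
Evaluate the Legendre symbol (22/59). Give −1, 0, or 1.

1

Pull out 2: since 59 ≡ 3 (mod 8), (2/59) = -1.
Reciprocity: 11 ≡ 3 and 59 ≡ 3 (mod 4), so (11/59) = −(59/11).
Reduce top mod 11: now compute (4/11).
Pull out 2^2: since 11 ≡ 3 (mod 8), (2/11) = -1, so (2/11)^2 = +1.
Reached (1/11) = 1. Collecting the sign flips along the way, the symbol is +1.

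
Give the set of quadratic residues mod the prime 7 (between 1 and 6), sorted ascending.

1 2 4

Square k = 1,…,3 (k and 7−k give the same square):
1²=1, 2²=4, 3²≡2 (mod 7).
So the quadratic residues mod 7 are {1, 2, 4}.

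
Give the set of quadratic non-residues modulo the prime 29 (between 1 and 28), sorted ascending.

Square k = 1,…,14 (k and 29−k give the same square):
1²=1, 2²=4, 3²=9, 4²=16, 5²=25, 6²≡7, 7²≡20, 8²≡6, 9²≡23, 10²≡13, 11²≡5, 12²≡28, 13²≡24, 14²≡22 (mod 29).
The residues are {1, 4, 5, 6, 7, 9, 13, 16, 20, 22, 23, 24, 25, 28}; the non-residues are the remaining 14 nonzero classes.

2,3,8,10,11,12,14,15,17,18,19,21,26,27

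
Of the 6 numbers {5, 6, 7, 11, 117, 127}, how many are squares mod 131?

4

(5/131) = +1 → QR.
(6/131) = -1 → non-residue.
(7/131) = +1 → QR.
(11/131) = +1 → QR.
(117/131) = +1 → QR.
(127/131) = -1 → non-residue.
Total quadratic residues among the 6: 4.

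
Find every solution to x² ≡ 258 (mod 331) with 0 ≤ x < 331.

Since 331 ≡ 3 (mod 4), a square root of 258 is 258^((331+1)/4) = 258^83 mod 331.
Repeated squaring: 258^2≡33, 258^4≡96, 258^8≡279, 258^16≡56, 258^32≡157, 258^64≡155 (mod 331).
258^83 = 258^(64+16+2+1) ≡ 143 (mod 331).
Check: 143² = 20449 ≡ 258 (mod 331). The two roots are 143 and 188.

143, 188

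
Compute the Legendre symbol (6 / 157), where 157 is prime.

-1

Pull out 2: since 157 ≡ 5 (mod 8), (2/157) = -1.
Reciprocity: 3 ≡ 3 and 157 ≡ 1 (mod 4), so (3/157) = +(157/3).
Reduce top mod 3: now compute (1/3).
Reached (1/3) = 1. Collecting the sign flips along the way, the symbol is -1.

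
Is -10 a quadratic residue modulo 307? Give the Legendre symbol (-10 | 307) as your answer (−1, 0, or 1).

-1

Euler's criterion: (-10/307) ≡ 297^153 (mod 307).
297^2 ≡ 100 (mod 307)
297^4 ≡ 176 (mod 307)
297^8 ≡ 276 (mod 307)
297^16 ≡ 40 (mod 307)
297^32 ≡ 65 (mod 307)
297^64 ≡ 234 (mod 307)
297^128 ≡ 110 (mod 307)
297^153 = 297^(128+16+8+1) ≡ 306 (mod 307).
Result is 306 ≡ −1, so (-10/307) = −1.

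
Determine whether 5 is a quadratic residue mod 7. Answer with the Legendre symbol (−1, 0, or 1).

Reciprocity: 5 ≡ 1 and 7 ≡ 3 (mod 4), so (5/7) = +(7/5).
Reduce top mod 5: now compute (2/5).
Pull out 2: since 5 ≡ 5 (mod 8), (2/5) = -1.
Reached (1/5) = 1. Collecting the sign flips along the way, the symbol is -1.

-1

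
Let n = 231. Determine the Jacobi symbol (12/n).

0

Pull out 2^2: since 231 ≡ 7 (mod 8), (2/231) = +1, so (2/231)^2 = +1.
Reciprocity: 3 ≡ 3 and 231 ≡ 3 (mod 4), so (3/231) = −(231/3).
Reduce top mod 3: now compute (0/3).
Top reduces to 0: gcd > 1, so the symbol is 0.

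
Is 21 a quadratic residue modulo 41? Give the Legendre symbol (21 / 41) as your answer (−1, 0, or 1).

1

Reciprocity: 21 ≡ 1 and 41 ≡ 1 (mod 4), so (21/41) = +(41/21).
Reduce top mod 21: now compute (20/21).
Pull out 2^2: since 21 ≡ 5 (mod 8), (2/21) = -1, so (2/21)^2 = +1.
Reciprocity: 5 ≡ 1 and 21 ≡ 1 (mod 4), so (5/21) = +(21/5).
Reduce top mod 5: now compute (1/5).
Reached (1/5) = 1. Collecting the sign flips along the way, the symbol is +1.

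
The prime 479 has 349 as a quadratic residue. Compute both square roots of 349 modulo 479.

Since 479 ≡ 3 (mod 4), a square root of 349 is 349^((479+1)/4) = 349^120 mod 479.
Repeated squaring: 349^2≡135, 349^4≡23, 349^8≡50, 349^16≡105, 349^32≡8, 349^64≡64 (mod 479).
349^120 = 349^(64+32+16+8) ≡ 331 (mod 479).
Check: 331² = 109561 ≡ 349 (mod 479). The two roots are 148 and 331.

148, 331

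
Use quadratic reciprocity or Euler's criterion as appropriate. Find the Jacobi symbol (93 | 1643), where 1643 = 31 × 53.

0

Reciprocity: 93 ≡ 1 and 1643 ≡ 3 (mod 4), so (93/1643) = +(1643/93).
Reduce top mod 93: now compute (62/93).
Pull out 2: since 93 ≡ 5 (mod 8), (2/93) = -1.
Reciprocity: 31 ≡ 3 and 93 ≡ 1 (mod 4), so (31/93) = +(93/31).
Reduce top mod 31: now compute (0/31).
Top reduces to 0: gcd > 1, so the symbol is 0.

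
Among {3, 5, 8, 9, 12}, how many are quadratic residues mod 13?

3

(3/13) = +1 → QR.
(5/13) = -1 → non-residue.
(8/13) = -1 → non-residue.
(9/13) = +1 → QR.
(12/13) = +1 → QR.
Total quadratic residues among the 5: 3.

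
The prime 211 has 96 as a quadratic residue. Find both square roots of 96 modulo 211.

27, 184

Since 211 ≡ 3 (mod 4), a square root of 96 is 96^((211+1)/4) = 96^53 mod 211.
Repeated squaring: 96^2≡143, 96^4≡193, 96^8≡113, 96^16≡109, 96^32≡65 (mod 211).
96^53 = 96^(32+16+4+1) ≡ 184 (mod 211).
Check: 184² = 33856 ≡ 96 (mod 211). The two roots are 27 and 184.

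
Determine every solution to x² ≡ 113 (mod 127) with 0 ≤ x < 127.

42, 85

Since 127 ≡ 3 (mod 4), a square root of 113 is 113^((127+1)/4) = 113^32 mod 127.
Repeated squaring: 113^2≡69, 113^4≡62, 113^8≡34, 113^16≡13, 113^32≡42 (mod 127).
113^32 = 113^(32) ≡ 42 (mod 127).
Check: 42² = 1764 ≡ 113 (mod 127). The two roots are 42 and 85.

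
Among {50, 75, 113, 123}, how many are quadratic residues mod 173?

(50/173) = -1 → non-residue.
(75/173) = -1 → non-residue.
(113/173) = +1 → QR.
(123/173) = -1 → non-residue.
Total quadratic residues among the 4: 1.

1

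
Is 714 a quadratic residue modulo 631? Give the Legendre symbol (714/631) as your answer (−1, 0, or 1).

First reduce: 714 ≡ 83 (mod 631).
Reciprocity: 83 ≡ 3 and 631 ≡ 3 (mod 4), so (83/631) = −(631/83).
Reduce top mod 83: now compute (50/83).
Pull out 2: since 83 ≡ 3 (mod 8), (2/83) = -1.
Reciprocity: 25 ≡ 1 and 83 ≡ 3 (mod 4), so (25/83) = +(83/25).
Reduce top mod 25: now compute (8/25).
Pull out 2^3: since 25 ≡ 1 (mod 8), (2/25) = +1, so (2/25)^3 = +1.
Reached (1/25) = 1. Collecting the sign flips along the way, the symbol is +1.

1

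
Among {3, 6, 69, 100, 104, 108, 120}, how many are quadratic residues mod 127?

4

(3/127) = -1 → non-residue.
(6/127) = -1 → non-residue.
(69/127) = +1 → QR.
(100/127) = +1 → QR.
(104/127) = +1 → QR.
(108/127) = -1 → non-residue.
(120/127) = +1 → QR.
Total quadratic residues among the 7: 4.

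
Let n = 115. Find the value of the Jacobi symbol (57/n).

Reciprocity: 57 ≡ 1 and 115 ≡ 3 (mod 4), so (57/115) = +(115/57).
Reduce top mod 57: now compute (1/57).
Reached (1/57) = 1. Collecting the sign flips along the way, the symbol is +1.

1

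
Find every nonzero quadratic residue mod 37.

Square k = 1,…,18 (k and 37−k give the same square):
1²=1, 2²=4, 3²=9, 4²=16, 5²=25, 6²=36, 7²≡12, 8²≡27, 9²≡7, 10²≡26, 11²≡10, 12²≡33, 13²≡21, 14²≡11, 15²≡3, 16²≡34, 17²≡30, 18²≡28 (mod 37).
So the quadratic residues mod 37 are {1, 3, 4, 7, 9, 10, 11, 12, 16, 21, 25, 26, 27, 28, 30, 33, 34, 36}.

1 3 4 7 9 10 11 12 16 21 25 26 27 28 30 33 34 36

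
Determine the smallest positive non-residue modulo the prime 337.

(2/337) = +1, so 2 is a residue.
(3/337) = +1, so 3 is a residue.
(4/337) = +1, so 4 is a residue.
(5/337) = −1, so 5 is the smallest positive non-residue mod 337.

5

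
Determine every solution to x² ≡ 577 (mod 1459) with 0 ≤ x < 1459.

Since 1459 ≡ 3 (mod 4), a square root of 577 is 577^((1459+1)/4) = 577^365 mod 1459.
Repeated squaring: 577^2≡277, 577^4≡861, 577^8≡149, 577^16≡316, 577^32≡644, 577^64≡380, 577^128≡1418, 577^256≡222 (mod 1459).
577^365 = 577^(256+64+32+8+4+1) ≡ 325 (mod 1459).
Check: 325² = 105625 ≡ 577 (mod 1459). The two roots are 325 and 1134.

325, 1134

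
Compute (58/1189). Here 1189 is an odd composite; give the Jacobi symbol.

Pull out 2: since 1189 ≡ 5 (mod 8), (2/1189) = -1.
Reciprocity: 29 ≡ 1 and 1189 ≡ 1 (mod 4), so (29/1189) = +(1189/29).
Reduce top mod 29: now compute (0/29).
Top reduces to 0: gcd > 1, so the symbol is 0.

0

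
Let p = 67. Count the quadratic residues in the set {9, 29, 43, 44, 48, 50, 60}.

(9/67) = +1 → QR.
(29/67) = +1 → QR.
(43/67) = -1 → non-residue.
(44/67) = -1 → non-residue.
(48/67) = -1 → non-residue.
(50/67) = -1 → non-residue.
(60/67) = +1 → QR.
Total quadratic residues among the 7: 3.

3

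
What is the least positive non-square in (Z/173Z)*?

(2/173) = −1, so 2 is the smallest positive non-residue mod 173.

2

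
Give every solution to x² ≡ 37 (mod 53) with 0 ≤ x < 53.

14, 39

53 ≡ 1 (mod 4), so we find a root by search.
Trying successive values, 14² = 196 ≡ 37 (mod 53). The other root is 53 − 14 = 39.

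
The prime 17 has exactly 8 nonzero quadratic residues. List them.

1, 2, 4, 8, 9, 13, 15, 16

Square k = 1,…,8 (k and 17−k give the same square):
1²=1, 2²=4, 3²=9, 4²=16, 5²≡8, 6²≡2, 7²≡15, 8²≡13 (mod 17).
So the quadratic residues mod 17 are {1, 2, 4, 8, 9, 13, 15, 16}.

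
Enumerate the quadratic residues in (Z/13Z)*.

Square k = 1,…,6 (k and 13−k give the same square):
1²=1, 2²=4, 3²=9, 4²≡3, 5²≡12, 6²≡10 (mod 13).
So the quadratic residues mod 13 are {1, 3, 4, 9, 10, 12}.

1,3,4,9,10,12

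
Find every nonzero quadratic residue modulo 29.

1 4 5 6 7 9 13 16 20 22 23 24 25 28

Square k = 1,…,14 (k and 29−k give the same square):
1²=1, 2²=4, 3²=9, 4²=16, 5²=25, 6²≡7, 7²≡20, 8²≡6, 9²≡23, 10²≡13, 11²≡5, 12²≡28, 13²≡24, 14²≡22 (mod 29).
So the quadratic residues mod 29 are {1, 4, 5, 6, 7, 9, 13, 16, 20, 22, 23, 24, 25, 28}.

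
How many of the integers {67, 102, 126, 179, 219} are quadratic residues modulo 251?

3

(67/251) = +1 → QR.
(102/251) = -1 → non-residue.
(126/251) = -1 → non-residue.
(179/251) = +1 → QR.
(219/251) = +1 → QR.
Total quadratic residues among the 5: 3.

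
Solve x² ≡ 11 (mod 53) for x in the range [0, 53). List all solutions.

8, 45

53 ≡ 1 (mod 4), so we find a root by search.
Trying successive values, 8² = 64 ≡ 11 (mod 53). The other root is 53 − 8 = 45.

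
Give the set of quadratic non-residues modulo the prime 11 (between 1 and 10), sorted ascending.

2 6 7 8 10

Square k = 1,…,5 (k and 11−k give the same square):
1²=1, 2²=4, 3²=9, 4²≡5, 5²≡3 (mod 11).
The residues are {1, 3, 4, 5, 9}; the non-residues are the remaining 5 nonzero classes.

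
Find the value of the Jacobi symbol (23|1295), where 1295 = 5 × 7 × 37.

1

Reciprocity: 23 ≡ 3 and 1295 ≡ 3 (mod 4), so (23/1295) = −(1295/23).
Reduce top mod 23: now compute (7/23).
Reciprocity: 7 ≡ 3 and 23 ≡ 3 (mod 4), so (7/23) = −(23/7).
Reduce top mod 7: now compute (2/7).
Pull out 2: since 7 ≡ 7 (mod 8), (2/7) = +1.
Reached (1/7) = 1. Collecting the sign flips along the way, the symbol is +1.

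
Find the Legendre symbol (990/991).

Euler's criterion: (990/991) ≡ 990^495 (mod 991).
990^2 ≡ 1 (mod 991)
990^4 ≡ 1 (mod 991)
990^8 ≡ 1 (mod 991)
990^16 ≡ 1 (mod 991)
990^32 ≡ 1 (mod 991)
990^64 ≡ 1 (mod 991)
990^128 ≡ 1 (mod 991)
990^256 ≡ 1 (mod 991)
990^495 = 990^(256+128+64+32+8+4+2+1) ≡ 990 (mod 991).
Result is 990 ≡ −1, so (990/991) = −1.

-1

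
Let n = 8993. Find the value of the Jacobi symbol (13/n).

1

Reciprocity: 13 ≡ 1 and 8993 ≡ 1 (mod 4), so (13/8993) = +(8993/13).
Reduce top mod 13: now compute (10/13).
Pull out 2: since 13 ≡ 5 (mod 8), (2/13) = -1.
Reciprocity: 5 ≡ 1 and 13 ≡ 1 (mod 4), so (5/13) = +(13/5).
Reduce top mod 5: now compute (3/5).
Reciprocity: 3 ≡ 3 and 5 ≡ 1 (mod 4), so (3/5) = +(5/3).
Reduce top mod 3: now compute (2/3).
Pull out 2: since 3 ≡ 3 (mod 8), (2/3) = -1.
Reached (1/3) = 1. Collecting the sign flips along the way, the symbol is +1.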